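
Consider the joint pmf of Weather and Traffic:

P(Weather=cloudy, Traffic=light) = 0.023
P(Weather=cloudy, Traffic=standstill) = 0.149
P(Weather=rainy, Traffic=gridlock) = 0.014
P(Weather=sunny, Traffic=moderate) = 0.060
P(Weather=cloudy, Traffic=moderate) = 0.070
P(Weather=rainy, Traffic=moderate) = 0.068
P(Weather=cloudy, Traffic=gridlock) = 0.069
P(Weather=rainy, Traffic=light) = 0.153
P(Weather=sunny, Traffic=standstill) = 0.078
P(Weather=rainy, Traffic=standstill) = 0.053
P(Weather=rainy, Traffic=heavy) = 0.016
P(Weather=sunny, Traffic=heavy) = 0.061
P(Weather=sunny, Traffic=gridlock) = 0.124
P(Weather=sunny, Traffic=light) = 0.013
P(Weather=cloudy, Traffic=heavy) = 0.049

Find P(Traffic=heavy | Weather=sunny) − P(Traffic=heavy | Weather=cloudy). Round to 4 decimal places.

0.0454

P(Weather=sunny) = 0.013 + 0.060 + 0.061 + 0.124 + 0.078 = 0.336; P(Traffic=heavy | Weather=sunny) = 0.061/0.336 = 0.18155.
P(Weather=cloudy) = 0.023 + 0.070 + 0.049 + 0.069 + 0.149 = 0.360; P(Traffic=heavy | Weather=cloudy) = 0.049/0.360 = 0.13611.
Difference = 0.0454.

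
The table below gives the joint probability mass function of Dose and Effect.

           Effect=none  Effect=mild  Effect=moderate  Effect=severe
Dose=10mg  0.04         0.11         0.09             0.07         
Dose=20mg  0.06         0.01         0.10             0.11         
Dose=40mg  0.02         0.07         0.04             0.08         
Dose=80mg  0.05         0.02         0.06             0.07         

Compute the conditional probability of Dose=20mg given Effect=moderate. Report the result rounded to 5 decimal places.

P(Effect=moderate) = 0.09 + 0.10 + 0.04 + 0.06 = 0.29.
P(Dose=20mg | Effect=moderate) = 0.10/0.29 = 0.34483.

0.34483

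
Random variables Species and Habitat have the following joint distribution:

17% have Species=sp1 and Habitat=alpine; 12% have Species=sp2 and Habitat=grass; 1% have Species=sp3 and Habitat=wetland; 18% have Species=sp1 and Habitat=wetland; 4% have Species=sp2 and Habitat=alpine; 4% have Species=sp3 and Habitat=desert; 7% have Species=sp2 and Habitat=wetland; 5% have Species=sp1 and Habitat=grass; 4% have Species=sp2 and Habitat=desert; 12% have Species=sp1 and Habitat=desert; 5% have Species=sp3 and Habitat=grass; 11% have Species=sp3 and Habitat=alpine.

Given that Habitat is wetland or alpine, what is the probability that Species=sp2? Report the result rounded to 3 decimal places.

0.190

P(Habitat=wetland) = 0.18 + 0.07 + 0.01 = 0.26.
P(Habitat=alpine) = 0.17 + 0.04 + 0.11 = 0.32.
P(Habitat ∈ {wetland, alpine}) = 0.26 + 0.32 = 0.58; P(Species=sp2, Habitat ∈ {wetland, alpine}) = 0.07 + 0.04 = 0.11.
P(Species=sp2 | Habitat ∈ {wetland, alpine}) = 0.11/0.58 = 0.190.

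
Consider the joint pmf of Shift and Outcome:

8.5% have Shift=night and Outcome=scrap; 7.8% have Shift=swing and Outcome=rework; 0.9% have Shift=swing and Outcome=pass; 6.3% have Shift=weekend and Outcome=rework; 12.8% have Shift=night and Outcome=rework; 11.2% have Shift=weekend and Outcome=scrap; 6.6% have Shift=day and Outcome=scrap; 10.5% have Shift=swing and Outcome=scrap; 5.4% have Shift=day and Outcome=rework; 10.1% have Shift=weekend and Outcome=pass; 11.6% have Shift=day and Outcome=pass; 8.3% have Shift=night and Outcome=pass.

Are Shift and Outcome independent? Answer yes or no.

no

P(Shift=swing) = 0.192 and P(Outcome=pass) = 0.309, so their product is 0.05933, but P(Shift=swing, Outcome=pass) = 0.009. Since these differ, Shift and Outcome are not independent.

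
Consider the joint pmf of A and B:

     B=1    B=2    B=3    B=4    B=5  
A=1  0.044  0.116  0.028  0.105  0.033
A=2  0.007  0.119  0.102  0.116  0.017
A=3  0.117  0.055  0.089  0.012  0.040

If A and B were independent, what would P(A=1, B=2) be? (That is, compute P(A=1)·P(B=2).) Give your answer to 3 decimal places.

0.095

P(A=1) = 0.044 + 0.116 + 0.028 + 0.105 + 0.033 = 0.326.
P(B=2) = 0.116 + 0.119 + 0.055 = 0.290.
Product: 0.326 × 0.290 = 0.095.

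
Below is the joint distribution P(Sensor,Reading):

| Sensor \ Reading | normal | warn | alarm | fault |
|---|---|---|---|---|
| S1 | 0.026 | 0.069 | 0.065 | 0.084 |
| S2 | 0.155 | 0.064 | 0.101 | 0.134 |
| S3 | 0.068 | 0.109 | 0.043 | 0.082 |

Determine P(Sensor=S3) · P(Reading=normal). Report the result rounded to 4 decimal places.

0.0752

P(Sensor=S3) = 0.068 + 0.109 + 0.043 + 0.082 = 0.302.
P(Reading=normal) = 0.026 + 0.155 + 0.068 = 0.249.
Product: 0.302 × 0.249 = 0.0752.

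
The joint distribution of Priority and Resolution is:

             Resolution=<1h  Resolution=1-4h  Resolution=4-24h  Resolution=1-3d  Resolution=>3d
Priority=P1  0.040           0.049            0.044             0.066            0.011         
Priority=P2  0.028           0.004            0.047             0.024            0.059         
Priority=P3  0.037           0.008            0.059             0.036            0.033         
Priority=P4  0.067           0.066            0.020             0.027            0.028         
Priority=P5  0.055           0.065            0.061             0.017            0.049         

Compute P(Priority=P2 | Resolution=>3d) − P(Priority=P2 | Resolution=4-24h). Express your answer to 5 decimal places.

P(Resolution=>3d) = 0.011 + 0.059 + 0.033 + 0.028 + 0.049 = 0.180; P(Priority=P2 | Resolution=>3d) = 0.059/0.180 = 0.327778.
P(Resolution=4-24h) = 0.044 + 0.047 + 0.059 + 0.020 + 0.061 = 0.231; P(Priority=P2 | Resolution=4-24h) = 0.047/0.231 = 0.203463.
Difference = 0.12431.

0.12431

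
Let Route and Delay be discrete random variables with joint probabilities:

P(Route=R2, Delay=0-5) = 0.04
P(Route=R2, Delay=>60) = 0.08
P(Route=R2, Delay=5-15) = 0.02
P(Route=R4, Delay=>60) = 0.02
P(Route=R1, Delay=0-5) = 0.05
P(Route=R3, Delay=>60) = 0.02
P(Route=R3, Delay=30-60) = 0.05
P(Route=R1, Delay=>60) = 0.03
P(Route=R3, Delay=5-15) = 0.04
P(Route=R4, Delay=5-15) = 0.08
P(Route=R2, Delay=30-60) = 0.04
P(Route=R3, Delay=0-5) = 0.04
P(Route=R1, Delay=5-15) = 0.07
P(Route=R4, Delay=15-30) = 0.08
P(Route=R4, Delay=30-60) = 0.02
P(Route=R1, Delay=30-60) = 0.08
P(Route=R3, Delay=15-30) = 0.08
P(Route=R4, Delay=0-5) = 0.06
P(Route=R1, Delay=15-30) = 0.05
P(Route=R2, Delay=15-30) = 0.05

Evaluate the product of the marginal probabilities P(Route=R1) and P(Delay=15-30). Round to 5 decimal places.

0.07280

P(Route=R1) = 0.05 + 0.07 + 0.05 + 0.08 + 0.03 = 0.28.
P(Delay=15-30) = 0.05 + 0.05 + 0.08 + 0.08 = 0.26.
Product: 0.28 × 0.26 = 0.07280.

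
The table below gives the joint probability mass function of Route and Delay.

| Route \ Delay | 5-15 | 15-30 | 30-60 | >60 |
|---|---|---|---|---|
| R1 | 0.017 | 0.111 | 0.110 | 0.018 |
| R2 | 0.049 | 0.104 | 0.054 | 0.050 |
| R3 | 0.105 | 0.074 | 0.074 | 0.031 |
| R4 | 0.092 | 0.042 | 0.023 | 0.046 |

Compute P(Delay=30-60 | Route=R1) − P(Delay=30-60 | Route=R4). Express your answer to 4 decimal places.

0.3164

P(Route=R1) = 0.017 + 0.111 + 0.110 + 0.018 = 0.256; P(Delay=30-60 | Route=R1) = 0.110/0.256 = 0.42969.
P(Route=R4) = 0.092 + 0.042 + 0.023 + 0.046 = 0.203; P(Delay=30-60 | Route=R4) = 0.023/0.203 = 0.11330.
Difference = 0.3164.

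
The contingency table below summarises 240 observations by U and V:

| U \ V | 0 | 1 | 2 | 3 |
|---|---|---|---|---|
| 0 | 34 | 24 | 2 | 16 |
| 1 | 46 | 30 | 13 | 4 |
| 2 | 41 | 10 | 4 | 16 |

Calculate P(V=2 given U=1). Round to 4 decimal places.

0.1398

Total with U=1: 46 + 30 + 13 + 4 = 93.
P(V=2 | U=1) = 13/93 = 0.1398.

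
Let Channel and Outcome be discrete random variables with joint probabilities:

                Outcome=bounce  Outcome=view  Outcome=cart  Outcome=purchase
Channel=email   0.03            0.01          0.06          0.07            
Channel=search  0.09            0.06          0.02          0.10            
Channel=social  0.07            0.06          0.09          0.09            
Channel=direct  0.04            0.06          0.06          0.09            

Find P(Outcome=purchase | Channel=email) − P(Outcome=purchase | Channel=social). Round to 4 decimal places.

P(Channel=email) = 0.03 + 0.01 + 0.06 + 0.07 = 0.17; P(Outcome=purchase | Channel=email) = 0.07/0.17 = 0.41176.
P(Channel=social) = 0.07 + 0.06 + 0.09 + 0.09 = 0.31; P(Outcome=purchase | Channel=social) = 0.09/0.31 = 0.29032.
Difference = 0.1214.

0.1214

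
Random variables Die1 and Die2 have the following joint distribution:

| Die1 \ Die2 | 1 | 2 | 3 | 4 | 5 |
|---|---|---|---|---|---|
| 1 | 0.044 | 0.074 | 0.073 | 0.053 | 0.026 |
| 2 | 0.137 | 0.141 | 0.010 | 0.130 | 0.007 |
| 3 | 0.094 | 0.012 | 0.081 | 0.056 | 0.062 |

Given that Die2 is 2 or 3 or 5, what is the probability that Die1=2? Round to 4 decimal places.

P(Die2=2) = 0.074 + 0.141 + 0.012 = 0.227.
P(Die2=3) = 0.073 + 0.010 + 0.081 = 0.164.
P(Die2=5) = 0.026 + 0.007 + 0.062 = 0.095.
P(Die2 ∈ {2, 3, 5}) = 0.227 + 0.164 + 0.095 = 0.486; P(Die1=2, Die2 ∈ {2, 3, 5}) = 0.141 + 0.010 + 0.007 = 0.158.
P(Die1=2 | Die2 ∈ {2, 3, 5}) = 0.158/0.486 = 0.3251.

0.3251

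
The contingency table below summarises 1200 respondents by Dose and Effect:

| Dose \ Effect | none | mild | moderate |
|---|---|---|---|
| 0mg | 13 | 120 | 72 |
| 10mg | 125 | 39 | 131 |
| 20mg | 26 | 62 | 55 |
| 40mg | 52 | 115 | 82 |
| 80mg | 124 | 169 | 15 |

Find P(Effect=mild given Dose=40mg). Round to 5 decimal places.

Total with Dose=40mg: 52 + 115 + 82 = 249.
P(Effect=mild | Dose=40mg) = 115/249 = 0.46185.

0.46185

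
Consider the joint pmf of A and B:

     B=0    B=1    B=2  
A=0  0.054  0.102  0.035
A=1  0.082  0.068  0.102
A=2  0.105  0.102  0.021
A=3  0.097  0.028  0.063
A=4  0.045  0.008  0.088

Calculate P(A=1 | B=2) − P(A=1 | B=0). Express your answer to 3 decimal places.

P(B=2) = 0.035 + 0.102 + 0.021 + 0.063 + 0.088 = 0.309; P(A=1 | B=2) = 0.102/0.309 = 0.3301.
P(B=0) = 0.054 + 0.082 + 0.105 + 0.097 + 0.045 = 0.383; P(A=1 | B=0) = 0.082/0.383 = 0.2141.
Difference = 0.116.

0.116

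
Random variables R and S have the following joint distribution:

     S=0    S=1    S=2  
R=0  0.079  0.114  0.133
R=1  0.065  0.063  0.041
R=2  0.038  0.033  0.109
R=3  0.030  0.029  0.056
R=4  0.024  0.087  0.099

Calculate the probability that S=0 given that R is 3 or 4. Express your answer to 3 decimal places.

0.166

P(R=3) = 0.030 + 0.029 + 0.056 = 0.115.
P(R=4) = 0.024 + 0.087 + 0.099 = 0.210.
P(R ∈ {3, 4}) = 0.115 + 0.210 = 0.325; P(S=0, R ∈ {3, 4}) = 0.030 + 0.024 = 0.054.
P(S=0 | R ∈ {3, 4}) = 0.054/0.325 = 0.166.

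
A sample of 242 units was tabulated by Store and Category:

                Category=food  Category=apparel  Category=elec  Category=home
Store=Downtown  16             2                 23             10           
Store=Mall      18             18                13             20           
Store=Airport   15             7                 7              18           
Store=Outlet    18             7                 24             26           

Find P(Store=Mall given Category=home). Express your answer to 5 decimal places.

Total with Category=home: 10 + 20 + 18 + 26 = 74.
P(Store=Mall | Category=home) = 20/74 = 0.27027.

0.27027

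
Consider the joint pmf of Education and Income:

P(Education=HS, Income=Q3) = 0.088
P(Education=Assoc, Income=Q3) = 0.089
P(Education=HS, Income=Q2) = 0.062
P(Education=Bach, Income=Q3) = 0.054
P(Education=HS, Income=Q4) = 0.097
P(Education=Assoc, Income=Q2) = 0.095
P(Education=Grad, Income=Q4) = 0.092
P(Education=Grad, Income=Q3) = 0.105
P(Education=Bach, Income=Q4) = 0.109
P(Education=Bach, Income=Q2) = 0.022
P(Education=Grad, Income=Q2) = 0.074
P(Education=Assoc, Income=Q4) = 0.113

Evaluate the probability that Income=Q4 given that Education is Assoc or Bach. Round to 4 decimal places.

P(Education=Assoc) = 0.095 + 0.089 + 0.113 = 0.297.
P(Education=Bach) = 0.022 + 0.054 + 0.109 = 0.185.
P(Education ∈ {Assoc, Bach}) = 0.297 + 0.185 = 0.482; P(Income=Q4, Education ∈ {Assoc, Bach}) = 0.113 + 0.109 = 0.222.
P(Income=Q4 | Education ∈ {Assoc, Bach}) = 0.222/0.482 = 0.4606.

0.4606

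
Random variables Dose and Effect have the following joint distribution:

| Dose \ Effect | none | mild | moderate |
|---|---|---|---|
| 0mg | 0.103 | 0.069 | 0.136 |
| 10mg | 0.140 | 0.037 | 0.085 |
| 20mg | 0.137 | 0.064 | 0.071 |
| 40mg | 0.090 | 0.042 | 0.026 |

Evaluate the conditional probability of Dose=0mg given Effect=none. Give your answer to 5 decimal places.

P(Effect=none) = 0.103 + 0.140 + 0.137 + 0.090 = 0.470.
P(Dose=0mg | Effect=none) = 0.103/0.470 = 0.21915.

0.21915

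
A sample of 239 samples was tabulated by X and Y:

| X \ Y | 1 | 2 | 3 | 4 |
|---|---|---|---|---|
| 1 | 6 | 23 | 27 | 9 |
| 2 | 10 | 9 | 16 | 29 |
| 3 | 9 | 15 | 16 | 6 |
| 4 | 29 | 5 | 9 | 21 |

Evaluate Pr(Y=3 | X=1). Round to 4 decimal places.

Total with X=1: 6 + 23 + 27 + 9 = 65.
P(Y=3 | X=1) = 27/65 = 0.4154.

0.4154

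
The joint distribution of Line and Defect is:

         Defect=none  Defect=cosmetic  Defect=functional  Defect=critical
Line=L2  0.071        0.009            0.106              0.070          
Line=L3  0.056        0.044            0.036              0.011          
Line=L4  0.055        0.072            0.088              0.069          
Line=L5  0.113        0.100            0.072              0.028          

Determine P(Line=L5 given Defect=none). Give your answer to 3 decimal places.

0.383

P(Defect=none) = 0.071 + 0.056 + 0.055 + 0.113 = 0.295.
P(Line=L5 | Defect=none) = 0.113/0.295 = 0.383.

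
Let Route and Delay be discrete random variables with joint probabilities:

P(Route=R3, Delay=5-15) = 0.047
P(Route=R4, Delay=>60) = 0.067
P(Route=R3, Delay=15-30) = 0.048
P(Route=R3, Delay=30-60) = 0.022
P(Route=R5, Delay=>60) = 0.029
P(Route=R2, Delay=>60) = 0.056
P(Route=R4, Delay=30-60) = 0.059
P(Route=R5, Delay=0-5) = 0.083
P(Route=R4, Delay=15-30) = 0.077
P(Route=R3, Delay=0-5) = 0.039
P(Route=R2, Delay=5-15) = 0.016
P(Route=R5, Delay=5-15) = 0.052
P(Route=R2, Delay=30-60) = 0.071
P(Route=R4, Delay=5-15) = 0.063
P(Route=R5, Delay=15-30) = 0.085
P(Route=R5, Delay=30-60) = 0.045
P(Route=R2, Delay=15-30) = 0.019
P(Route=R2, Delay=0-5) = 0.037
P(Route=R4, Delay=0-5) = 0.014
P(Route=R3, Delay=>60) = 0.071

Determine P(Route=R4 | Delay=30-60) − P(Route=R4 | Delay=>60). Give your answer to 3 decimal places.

P(Delay=30-60) = 0.071 + 0.022 + 0.059 + 0.045 = 0.197; P(Route=R4 | Delay=30-60) = 0.059/0.197 = 0.2995.
P(Delay=>60) = 0.056 + 0.071 + 0.067 + 0.029 = 0.223; P(Route=R4 | Delay=>60) = 0.067/0.223 = 0.3004.
Difference = -0.001.

-0.001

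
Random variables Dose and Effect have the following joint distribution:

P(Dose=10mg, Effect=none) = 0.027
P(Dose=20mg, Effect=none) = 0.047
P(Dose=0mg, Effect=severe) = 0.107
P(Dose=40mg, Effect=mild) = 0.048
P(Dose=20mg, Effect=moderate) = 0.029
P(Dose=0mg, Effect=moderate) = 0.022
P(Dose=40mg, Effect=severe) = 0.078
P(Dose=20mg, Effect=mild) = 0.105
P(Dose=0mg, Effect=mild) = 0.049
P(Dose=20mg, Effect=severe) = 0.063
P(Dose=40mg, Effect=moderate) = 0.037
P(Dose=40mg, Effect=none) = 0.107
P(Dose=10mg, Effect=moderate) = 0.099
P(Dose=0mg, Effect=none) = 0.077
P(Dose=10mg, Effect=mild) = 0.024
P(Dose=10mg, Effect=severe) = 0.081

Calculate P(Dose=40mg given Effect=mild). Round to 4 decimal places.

0.2124

P(Effect=mild) = 0.049 + 0.024 + 0.105 + 0.048 = 0.226.
P(Dose=40mg | Effect=mild) = 0.048/0.226 = 0.2124.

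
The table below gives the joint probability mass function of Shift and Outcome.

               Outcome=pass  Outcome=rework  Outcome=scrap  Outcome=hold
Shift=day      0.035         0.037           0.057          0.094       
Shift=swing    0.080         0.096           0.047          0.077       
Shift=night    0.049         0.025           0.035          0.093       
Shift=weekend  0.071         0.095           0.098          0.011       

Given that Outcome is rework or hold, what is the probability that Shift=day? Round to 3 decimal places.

P(Outcome=rework) = 0.037 + 0.096 + 0.025 + 0.095 = 0.253.
P(Outcome=hold) = 0.094 + 0.077 + 0.093 + 0.011 = 0.275.
P(Outcome ∈ {rework, hold}) = 0.253 + 0.275 = 0.528; P(Shift=day, Outcome ∈ {rework, hold}) = 0.037 + 0.094 = 0.131.
P(Shift=day | Outcome ∈ {rework, hold}) = 0.131/0.528 = 0.248.

0.248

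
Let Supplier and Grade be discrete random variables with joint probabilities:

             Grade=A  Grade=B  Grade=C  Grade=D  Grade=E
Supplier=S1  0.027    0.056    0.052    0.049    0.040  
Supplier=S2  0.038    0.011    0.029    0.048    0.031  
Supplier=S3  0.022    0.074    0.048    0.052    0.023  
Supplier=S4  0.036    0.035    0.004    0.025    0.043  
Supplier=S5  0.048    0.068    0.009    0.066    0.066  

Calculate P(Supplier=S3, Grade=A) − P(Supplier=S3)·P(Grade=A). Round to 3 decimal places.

P(Supplier=S3) = 0.022 + 0.074 + 0.048 + 0.052 + 0.023 = 0.219.
P(Grade=A) = 0.027 + 0.038 + 0.022 + 0.036 + 0.048 = 0.171.
P(Supplier=S3, Grade=A) − P(Supplier=S3)P(Grade=A) = 0.022 − 0.219×0.171 = -0.015.

-0.015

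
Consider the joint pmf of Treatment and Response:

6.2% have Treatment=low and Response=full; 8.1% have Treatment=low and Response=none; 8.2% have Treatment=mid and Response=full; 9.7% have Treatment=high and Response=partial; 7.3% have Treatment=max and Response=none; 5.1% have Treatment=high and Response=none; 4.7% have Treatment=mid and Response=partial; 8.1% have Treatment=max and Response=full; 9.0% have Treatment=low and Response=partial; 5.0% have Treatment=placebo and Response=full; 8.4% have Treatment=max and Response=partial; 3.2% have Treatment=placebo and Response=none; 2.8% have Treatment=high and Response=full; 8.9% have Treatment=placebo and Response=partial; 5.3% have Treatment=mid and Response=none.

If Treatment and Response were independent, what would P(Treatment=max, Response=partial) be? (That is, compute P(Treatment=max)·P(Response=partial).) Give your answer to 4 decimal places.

0.0969

P(Treatment=max) = 0.073 + 0.084 + 0.081 = 0.238.
P(Response=partial) = 0.089 + 0.090 + 0.047 + 0.097 + 0.084 = 0.407.
Product: 0.238 × 0.407 = 0.0969.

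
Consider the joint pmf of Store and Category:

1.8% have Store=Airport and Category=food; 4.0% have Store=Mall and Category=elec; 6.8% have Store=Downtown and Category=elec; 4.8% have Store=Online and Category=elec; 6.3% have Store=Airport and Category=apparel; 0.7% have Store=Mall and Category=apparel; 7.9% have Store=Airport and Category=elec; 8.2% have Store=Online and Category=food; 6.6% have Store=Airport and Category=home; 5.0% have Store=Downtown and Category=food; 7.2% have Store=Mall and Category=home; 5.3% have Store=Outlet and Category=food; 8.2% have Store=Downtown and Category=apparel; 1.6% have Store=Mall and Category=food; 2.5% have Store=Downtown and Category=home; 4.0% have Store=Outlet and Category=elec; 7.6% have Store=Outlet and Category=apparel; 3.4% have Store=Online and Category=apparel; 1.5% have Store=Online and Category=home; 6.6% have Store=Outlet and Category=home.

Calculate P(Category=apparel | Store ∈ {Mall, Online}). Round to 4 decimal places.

P(Store=Mall) = 0.016 + 0.007 + 0.040 + 0.072 = 0.135.
P(Store=Online) = 0.082 + 0.034 + 0.048 + 0.015 = 0.179.
P(Store ∈ {Mall, Online}) = 0.135 + 0.179 = 0.314; P(Category=apparel, Store ∈ {Mall, Online}) = 0.007 + 0.034 = 0.041.
P(Category=apparel | Store ∈ {Mall, Online}) = 0.041/0.314 = 0.1306.

0.1306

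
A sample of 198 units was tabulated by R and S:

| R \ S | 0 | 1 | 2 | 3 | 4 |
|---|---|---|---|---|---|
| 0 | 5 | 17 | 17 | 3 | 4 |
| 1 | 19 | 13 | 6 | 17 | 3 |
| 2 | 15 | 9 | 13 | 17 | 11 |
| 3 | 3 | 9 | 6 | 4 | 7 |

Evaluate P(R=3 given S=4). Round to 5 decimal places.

Total with S=4: 4 + 3 + 11 + 7 = 25.
P(R=3 | S=4) = 7/25 = 0.28000.

0.28000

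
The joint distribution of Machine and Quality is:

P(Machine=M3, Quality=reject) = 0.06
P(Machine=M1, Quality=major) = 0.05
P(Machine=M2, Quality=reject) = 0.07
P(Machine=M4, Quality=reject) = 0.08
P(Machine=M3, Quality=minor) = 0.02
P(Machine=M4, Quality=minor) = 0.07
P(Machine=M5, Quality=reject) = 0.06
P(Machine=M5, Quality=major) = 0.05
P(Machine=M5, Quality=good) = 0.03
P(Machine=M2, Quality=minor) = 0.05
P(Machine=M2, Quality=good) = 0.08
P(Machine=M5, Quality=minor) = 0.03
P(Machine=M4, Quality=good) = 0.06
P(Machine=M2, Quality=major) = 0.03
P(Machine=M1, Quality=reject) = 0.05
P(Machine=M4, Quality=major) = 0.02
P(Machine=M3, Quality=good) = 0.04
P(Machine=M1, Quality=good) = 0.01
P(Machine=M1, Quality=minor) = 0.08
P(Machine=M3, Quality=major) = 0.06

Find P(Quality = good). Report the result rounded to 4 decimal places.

P(Quality=good) = 0.01 + 0.08 + 0.04 + 0.06 + 0.03 = 0.22.

0.2200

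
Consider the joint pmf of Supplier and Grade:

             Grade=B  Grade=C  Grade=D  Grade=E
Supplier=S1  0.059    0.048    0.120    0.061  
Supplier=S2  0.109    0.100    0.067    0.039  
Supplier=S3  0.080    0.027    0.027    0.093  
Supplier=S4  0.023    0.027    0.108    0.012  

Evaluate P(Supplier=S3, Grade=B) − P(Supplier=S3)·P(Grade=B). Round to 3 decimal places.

P(Supplier=S3) = 0.080 + 0.027 + 0.027 + 0.093 = 0.227.
P(Grade=B) = 0.059 + 0.109 + 0.080 + 0.023 = 0.271.
P(Supplier=S3, Grade=B) − P(Supplier=S3)P(Grade=B) = 0.080 − 0.227×0.271 = 0.018.

0.018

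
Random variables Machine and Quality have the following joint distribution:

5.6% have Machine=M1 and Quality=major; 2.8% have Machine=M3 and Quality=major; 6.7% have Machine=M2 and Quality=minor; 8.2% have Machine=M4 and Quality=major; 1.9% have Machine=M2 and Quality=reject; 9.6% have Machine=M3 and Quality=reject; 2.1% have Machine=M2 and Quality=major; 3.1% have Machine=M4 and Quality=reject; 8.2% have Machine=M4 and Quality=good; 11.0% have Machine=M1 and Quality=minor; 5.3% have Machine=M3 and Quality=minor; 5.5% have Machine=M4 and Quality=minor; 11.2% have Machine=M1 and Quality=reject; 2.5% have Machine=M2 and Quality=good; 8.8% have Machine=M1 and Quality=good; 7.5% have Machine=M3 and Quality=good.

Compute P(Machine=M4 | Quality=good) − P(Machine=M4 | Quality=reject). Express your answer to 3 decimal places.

P(Quality=good) = 0.088 + 0.025 + 0.075 + 0.082 = 0.270; P(Machine=M4 | Quality=good) = 0.082/0.270 = 0.3037.
P(Quality=reject) = 0.112 + 0.019 + 0.096 + 0.031 = 0.258; P(Machine=M4 | Quality=reject) = 0.031/0.258 = 0.1202.
Difference = 0.184.

0.184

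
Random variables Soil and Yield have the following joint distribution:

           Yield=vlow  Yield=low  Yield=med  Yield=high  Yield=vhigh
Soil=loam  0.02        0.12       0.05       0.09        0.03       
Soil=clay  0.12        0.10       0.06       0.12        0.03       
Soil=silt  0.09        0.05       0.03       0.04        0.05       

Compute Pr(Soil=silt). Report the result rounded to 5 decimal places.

0.26000

P(Soil=silt) = 0.09 + 0.05 + 0.03 + 0.04 + 0.05 = 0.26.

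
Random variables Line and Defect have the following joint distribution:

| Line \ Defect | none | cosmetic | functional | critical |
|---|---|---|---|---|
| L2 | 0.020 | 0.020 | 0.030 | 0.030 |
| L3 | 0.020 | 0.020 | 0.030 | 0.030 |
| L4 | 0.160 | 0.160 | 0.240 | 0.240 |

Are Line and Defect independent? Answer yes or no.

yes

Every cell satisfies P(Line,Defect) = P(Line)·P(Defect). For instance P(Line=L3) = 0.100, P(Defect=cosmetic) = 0.200, and 0.100×0.200 = 0.020 matches the joint entry. So Line and Defect are independent.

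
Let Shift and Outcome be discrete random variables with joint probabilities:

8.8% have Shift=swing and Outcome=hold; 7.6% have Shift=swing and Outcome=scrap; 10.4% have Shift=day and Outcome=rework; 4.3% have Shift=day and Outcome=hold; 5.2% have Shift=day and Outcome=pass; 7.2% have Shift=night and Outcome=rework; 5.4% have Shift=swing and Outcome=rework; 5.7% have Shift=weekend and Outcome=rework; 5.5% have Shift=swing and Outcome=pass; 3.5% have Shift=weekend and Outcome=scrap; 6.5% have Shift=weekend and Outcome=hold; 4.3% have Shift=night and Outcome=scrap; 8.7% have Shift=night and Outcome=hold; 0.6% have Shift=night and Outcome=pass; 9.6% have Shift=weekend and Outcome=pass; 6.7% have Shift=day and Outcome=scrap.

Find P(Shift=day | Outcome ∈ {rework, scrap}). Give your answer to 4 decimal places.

0.3366

P(Outcome=rework) = 0.104 + 0.054 + 0.072 + 0.057 = 0.287.
P(Outcome=scrap) = 0.067 + 0.076 + 0.043 + 0.035 = 0.221.
P(Outcome ∈ {rework, scrap}) = 0.287 + 0.221 = 0.508; P(Shift=day, Outcome ∈ {rework, scrap}) = 0.104 + 0.067 = 0.171.
P(Shift=day | Outcome ∈ {rework, scrap}) = 0.171/0.508 = 0.3366.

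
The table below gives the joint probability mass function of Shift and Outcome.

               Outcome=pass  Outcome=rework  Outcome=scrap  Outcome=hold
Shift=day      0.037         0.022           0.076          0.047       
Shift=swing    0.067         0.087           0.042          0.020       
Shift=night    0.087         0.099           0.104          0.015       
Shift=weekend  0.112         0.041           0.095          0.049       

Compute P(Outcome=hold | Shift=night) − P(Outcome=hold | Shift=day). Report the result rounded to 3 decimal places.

-0.209

P(Shift=night) = 0.087 + 0.099 + 0.104 + 0.015 = 0.305; P(Outcome=hold | Shift=night) = 0.015/0.305 = 0.0492.
P(Shift=day) = 0.037 + 0.022 + 0.076 + 0.047 = 0.182; P(Outcome=hold | Shift=day) = 0.047/0.182 = 0.2582.
Difference = -0.209.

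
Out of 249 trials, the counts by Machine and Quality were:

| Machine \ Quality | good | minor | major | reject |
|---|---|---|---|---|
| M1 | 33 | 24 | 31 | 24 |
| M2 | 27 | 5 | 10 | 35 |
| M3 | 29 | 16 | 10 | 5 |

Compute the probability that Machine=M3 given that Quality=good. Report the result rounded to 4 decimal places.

0.3258

Total with Quality=good: 33 + 27 + 29 = 89.
P(Machine=M3 | Quality=good) = 29/89 = 0.3258.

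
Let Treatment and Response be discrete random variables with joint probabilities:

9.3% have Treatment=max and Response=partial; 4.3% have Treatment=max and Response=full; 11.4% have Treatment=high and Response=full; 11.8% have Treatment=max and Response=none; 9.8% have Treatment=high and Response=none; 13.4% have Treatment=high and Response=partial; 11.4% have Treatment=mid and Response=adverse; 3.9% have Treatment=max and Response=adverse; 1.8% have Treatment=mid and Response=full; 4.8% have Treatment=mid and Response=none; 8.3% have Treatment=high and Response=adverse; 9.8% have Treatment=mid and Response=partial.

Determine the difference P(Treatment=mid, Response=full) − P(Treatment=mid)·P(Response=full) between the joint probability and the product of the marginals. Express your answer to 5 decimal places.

-0.03065

P(Treatment=mid) = 0.048 + 0.098 + 0.018 + 0.114 = 0.278.
P(Response=full) = 0.018 + 0.114 + 0.043 = 0.175.
P(Treatment=mid, Response=full) − P(Treatment=mid)P(Response=full) = 0.018 − 0.278×0.175 = -0.03065.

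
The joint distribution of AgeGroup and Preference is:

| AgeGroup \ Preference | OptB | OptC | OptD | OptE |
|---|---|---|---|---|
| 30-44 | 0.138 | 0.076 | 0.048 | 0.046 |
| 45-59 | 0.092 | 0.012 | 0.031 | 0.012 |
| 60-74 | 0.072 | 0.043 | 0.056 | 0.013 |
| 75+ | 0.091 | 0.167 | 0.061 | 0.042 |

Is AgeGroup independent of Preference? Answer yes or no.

no

P(AgeGroup=75+) = 0.361 and P(Preference=OptC) = 0.298, so their product is 0.10758, but P(AgeGroup=75+, Preference=OptC) = 0.167. Since these differ, AgeGroup and Preference are not independent.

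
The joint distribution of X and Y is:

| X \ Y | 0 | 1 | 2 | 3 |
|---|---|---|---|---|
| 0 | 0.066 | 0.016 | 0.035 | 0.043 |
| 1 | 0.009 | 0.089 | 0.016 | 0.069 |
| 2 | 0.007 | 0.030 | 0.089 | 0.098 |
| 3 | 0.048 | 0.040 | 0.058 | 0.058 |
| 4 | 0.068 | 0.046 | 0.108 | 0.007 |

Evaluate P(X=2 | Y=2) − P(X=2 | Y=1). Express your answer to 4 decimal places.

0.1551

P(Y=2) = 0.035 + 0.016 + 0.089 + 0.058 + 0.108 = 0.306; P(X=2 | Y=2) = 0.089/0.306 = 0.29085.
P(Y=1) = 0.016 + 0.089 + 0.030 + 0.040 + 0.046 = 0.221; P(X=2 | Y=1) = 0.030/0.221 = 0.13575.
Difference = 0.1551.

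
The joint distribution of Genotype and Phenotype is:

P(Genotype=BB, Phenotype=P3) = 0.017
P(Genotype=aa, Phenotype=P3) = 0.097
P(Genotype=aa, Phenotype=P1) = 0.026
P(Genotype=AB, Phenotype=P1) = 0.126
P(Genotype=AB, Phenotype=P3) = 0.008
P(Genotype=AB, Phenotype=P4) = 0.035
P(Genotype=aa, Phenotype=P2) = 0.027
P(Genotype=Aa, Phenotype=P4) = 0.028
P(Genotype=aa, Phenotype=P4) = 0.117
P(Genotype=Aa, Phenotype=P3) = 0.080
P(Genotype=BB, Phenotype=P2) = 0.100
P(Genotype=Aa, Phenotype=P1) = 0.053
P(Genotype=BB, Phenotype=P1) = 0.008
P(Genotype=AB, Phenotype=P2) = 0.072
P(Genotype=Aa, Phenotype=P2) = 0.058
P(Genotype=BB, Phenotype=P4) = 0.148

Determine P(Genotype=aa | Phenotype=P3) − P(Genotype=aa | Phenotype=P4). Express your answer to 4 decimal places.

P(Phenotype=P3) = 0.080 + 0.097 + 0.008 + 0.017 = 0.202; P(Genotype=aa | Phenotype=P3) = 0.097/0.202 = 0.48020.
P(Phenotype=P4) = 0.028 + 0.117 + 0.035 + 0.148 = 0.328; P(Genotype=aa | Phenotype=P4) = 0.117/0.328 = 0.35671.
Difference = 0.1235.

0.1235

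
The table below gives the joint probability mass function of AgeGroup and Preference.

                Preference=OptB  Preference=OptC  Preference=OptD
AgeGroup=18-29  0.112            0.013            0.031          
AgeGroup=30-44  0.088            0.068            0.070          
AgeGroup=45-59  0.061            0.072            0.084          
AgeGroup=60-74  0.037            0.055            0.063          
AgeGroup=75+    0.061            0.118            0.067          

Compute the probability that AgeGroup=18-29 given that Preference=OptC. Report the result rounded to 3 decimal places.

P(Preference=OptC) = 0.013 + 0.068 + 0.072 + 0.055 + 0.118 = 0.326.
P(AgeGroup=18-29 | Preference=OptC) = 0.013/0.326 = 0.040.

0.040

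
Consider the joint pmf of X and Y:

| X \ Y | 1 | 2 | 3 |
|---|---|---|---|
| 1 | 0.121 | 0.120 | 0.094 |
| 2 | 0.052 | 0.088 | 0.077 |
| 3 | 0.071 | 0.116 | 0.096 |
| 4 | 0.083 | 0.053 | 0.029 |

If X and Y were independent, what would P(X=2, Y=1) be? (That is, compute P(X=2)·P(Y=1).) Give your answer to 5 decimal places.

P(X=2) = 0.052 + 0.088 + 0.077 = 0.217.
P(Y=1) = 0.121 + 0.052 + 0.071 + 0.083 = 0.327.
Product: 0.217 × 0.327 = 0.07096.

0.07096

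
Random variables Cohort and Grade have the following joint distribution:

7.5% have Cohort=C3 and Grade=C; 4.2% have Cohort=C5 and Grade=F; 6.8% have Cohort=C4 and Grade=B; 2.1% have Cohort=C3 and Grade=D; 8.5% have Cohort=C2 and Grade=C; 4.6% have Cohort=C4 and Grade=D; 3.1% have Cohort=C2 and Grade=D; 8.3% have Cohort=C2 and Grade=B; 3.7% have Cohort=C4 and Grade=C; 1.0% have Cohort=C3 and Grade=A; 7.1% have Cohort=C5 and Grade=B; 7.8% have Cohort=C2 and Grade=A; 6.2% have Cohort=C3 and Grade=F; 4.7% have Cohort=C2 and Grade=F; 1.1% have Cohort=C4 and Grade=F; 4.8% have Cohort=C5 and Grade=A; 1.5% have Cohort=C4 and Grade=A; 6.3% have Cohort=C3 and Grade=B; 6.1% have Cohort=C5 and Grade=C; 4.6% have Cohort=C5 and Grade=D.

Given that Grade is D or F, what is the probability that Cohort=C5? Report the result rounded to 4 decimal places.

P(Grade=D) = 0.031 + 0.021 + 0.046 + 0.046 = 0.144.
P(Grade=F) = 0.047 + 0.062 + 0.011 + 0.042 = 0.162.
P(Grade ∈ {D, F}) = 0.144 + 0.162 = 0.306; P(Cohort=C5, Grade ∈ {D, F}) = 0.046 + 0.042 = 0.088.
P(Cohort=C5 | Grade ∈ {D, F}) = 0.088/0.306 = 0.2876.

0.2876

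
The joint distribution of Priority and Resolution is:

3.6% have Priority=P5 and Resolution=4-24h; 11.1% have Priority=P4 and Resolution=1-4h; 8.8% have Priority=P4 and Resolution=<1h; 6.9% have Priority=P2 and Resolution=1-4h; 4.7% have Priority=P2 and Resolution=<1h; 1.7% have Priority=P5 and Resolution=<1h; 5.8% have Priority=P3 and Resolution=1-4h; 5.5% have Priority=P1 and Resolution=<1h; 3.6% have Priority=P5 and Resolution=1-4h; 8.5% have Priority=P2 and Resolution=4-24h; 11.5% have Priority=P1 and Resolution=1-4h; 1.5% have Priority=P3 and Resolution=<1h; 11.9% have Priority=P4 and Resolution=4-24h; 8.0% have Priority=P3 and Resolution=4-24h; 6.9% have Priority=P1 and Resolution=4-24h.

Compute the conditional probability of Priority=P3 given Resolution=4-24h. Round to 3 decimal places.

0.206

P(Resolution=4-24h) = 0.069 + 0.085 + 0.080 + 0.119 + 0.036 = 0.389.
P(Priority=P3 | Resolution=4-24h) = 0.080/0.389 = 0.206.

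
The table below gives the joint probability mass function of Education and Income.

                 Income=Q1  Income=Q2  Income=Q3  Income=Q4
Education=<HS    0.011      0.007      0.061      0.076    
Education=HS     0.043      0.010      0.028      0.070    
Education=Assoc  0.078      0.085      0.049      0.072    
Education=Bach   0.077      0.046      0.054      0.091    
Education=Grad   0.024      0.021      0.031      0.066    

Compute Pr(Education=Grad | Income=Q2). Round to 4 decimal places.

0.1243

P(Income=Q2) = 0.007 + 0.010 + 0.085 + 0.046 + 0.021 = 0.169.
P(Education=Grad | Income=Q2) = 0.021/0.169 = 0.1243.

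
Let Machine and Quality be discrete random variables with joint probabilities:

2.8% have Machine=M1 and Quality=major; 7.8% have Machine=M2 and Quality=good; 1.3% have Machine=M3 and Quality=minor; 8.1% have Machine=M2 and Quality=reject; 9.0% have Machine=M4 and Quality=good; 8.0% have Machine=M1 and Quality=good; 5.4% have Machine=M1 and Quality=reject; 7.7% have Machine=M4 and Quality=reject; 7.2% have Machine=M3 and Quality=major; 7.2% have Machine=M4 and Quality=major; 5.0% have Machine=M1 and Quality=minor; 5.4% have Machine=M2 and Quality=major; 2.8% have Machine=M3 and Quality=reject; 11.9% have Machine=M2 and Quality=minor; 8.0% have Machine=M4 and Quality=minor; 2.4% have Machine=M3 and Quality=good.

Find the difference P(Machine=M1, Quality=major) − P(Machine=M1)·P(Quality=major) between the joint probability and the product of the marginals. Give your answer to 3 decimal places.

P(Machine=M1) = 0.080 + 0.050 + 0.028 + 0.054 = 0.212.
P(Quality=major) = 0.028 + 0.054 + 0.072 + 0.072 = 0.226.
P(Machine=M1, Quality=major) − P(Machine=M1)P(Quality=major) = 0.028 − 0.212×0.226 = -0.020.

-0.020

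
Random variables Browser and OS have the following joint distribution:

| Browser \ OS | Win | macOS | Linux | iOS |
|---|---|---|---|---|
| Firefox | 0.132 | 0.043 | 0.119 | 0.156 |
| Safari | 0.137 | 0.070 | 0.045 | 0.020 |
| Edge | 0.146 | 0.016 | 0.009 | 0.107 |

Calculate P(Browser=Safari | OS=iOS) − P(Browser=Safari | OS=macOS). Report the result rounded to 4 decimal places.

-0.4720

P(OS=iOS) = 0.156 + 0.020 + 0.107 = 0.283; P(Browser=Safari | OS=iOS) = 0.020/0.283 = 0.07067.
P(OS=macOS) = 0.043 + 0.070 + 0.016 = 0.129; P(Browser=Safari | OS=macOS) = 0.070/0.129 = 0.54264.
Difference = -0.4720.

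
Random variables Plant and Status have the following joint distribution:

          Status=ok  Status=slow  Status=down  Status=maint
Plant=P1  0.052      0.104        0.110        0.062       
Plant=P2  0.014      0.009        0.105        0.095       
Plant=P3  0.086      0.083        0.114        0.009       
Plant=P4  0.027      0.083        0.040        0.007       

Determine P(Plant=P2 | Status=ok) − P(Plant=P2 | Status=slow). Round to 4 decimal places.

0.0460

P(Status=ok) = 0.052 + 0.014 + 0.086 + 0.027 = 0.179; P(Plant=P2 | Status=ok) = 0.014/0.179 = 0.07821.
P(Status=slow) = 0.104 + 0.009 + 0.083 + 0.083 = 0.279; P(Plant=P2 | Status=slow) = 0.009/0.279 = 0.03226.
Difference = 0.0460.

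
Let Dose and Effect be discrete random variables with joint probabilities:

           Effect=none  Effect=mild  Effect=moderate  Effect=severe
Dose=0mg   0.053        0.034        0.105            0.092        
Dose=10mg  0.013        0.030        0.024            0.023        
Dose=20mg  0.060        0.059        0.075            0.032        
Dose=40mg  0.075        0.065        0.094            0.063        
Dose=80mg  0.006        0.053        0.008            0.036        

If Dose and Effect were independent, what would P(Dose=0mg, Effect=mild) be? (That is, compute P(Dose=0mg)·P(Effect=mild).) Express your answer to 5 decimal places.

0.06844

P(Dose=0mg) = 0.053 + 0.034 + 0.105 + 0.092 = 0.284.
P(Effect=mild) = 0.034 + 0.030 + 0.059 + 0.065 + 0.053 = 0.241.
Product: 0.284 × 0.241 = 0.06844.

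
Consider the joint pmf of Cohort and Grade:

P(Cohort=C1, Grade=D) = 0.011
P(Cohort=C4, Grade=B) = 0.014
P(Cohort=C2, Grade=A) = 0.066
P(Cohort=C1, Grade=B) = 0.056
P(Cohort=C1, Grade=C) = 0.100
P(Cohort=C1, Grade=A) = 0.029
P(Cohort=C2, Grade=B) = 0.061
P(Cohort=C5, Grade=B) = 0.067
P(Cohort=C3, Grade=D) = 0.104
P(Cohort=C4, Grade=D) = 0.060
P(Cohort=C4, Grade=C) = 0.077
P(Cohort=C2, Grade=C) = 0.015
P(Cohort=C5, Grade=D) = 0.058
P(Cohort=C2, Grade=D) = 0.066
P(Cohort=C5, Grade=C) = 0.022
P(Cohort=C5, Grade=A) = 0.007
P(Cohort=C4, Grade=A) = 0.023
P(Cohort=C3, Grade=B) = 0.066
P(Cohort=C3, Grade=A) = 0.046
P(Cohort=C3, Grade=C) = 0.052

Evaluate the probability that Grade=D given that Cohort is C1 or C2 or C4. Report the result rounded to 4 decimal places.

P(Cohort=C1) = 0.029 + 0.056 + 0.100 + 0.011 = 0.196.
P(Cohort=C2) = 0.066 + 0.061 + 0.015 + 0.066 = 0.208.
P(Cohort=C4) = 0.023 + 0.014 + 0.077 + 0.060 = 0.174.
P(Cohort ∈ {C1, C2, C4}) = 0.196 + 0.208 + 0.174 = 0.578; P(Grade=D, Cohort ∈ {C1, C2, C4}) = 0.011 + 0.066 + 0.060 = 0.137.
P(Grade=D | Cohort ∈ {C1, C2, C4}) = 0.137/0.578 = 0.2370.

0.2370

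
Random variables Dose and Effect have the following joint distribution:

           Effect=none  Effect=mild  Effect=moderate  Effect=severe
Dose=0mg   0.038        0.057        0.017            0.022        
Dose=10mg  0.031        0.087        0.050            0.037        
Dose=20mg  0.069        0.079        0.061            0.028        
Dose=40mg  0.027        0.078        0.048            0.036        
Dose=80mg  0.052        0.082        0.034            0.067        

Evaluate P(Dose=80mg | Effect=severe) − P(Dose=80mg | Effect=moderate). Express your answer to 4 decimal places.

P(Effect=severe) = 0.022 + 0.037 + 0.028 + 0.036 + 0.067 = 0.190; P(Dose=80mg | Effect=severe) = 0.067/0.190 = 0.35263.
P(Effect=moderate) = 0.017 + 0.050 + 0.061 + 0.048 + 0.034 = 0.210; P(Dose=80mg | Effect=moderate) = 0.034/0.210 = 0.16190.
Difference = 0.1907.

0.1907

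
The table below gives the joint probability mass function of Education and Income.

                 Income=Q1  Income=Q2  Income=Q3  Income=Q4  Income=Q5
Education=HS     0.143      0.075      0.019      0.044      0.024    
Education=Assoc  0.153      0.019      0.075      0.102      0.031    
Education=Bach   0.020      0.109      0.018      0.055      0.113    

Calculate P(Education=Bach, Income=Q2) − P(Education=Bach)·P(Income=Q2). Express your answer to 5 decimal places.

P(Education=Bach) = 0.020 + 0.109 + 0.018 + 0.055 + 0.113 = 0.315.
P(Income=Q2) = 0.075 + 0.019 + 0.109 = 0.203.
P(Education=Bach, Income=Q2) − P(Education=Bach)P(Income=Q2) = 0.109 − 0.315×0.203 = 0.04506.

0.04506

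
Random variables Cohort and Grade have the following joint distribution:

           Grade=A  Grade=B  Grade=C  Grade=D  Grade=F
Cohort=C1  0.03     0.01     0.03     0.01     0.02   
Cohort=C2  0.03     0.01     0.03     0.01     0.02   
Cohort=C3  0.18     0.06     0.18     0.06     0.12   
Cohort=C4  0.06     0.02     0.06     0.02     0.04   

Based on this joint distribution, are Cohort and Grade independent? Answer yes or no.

Every cell satisfies P(Cohort,Grade) = P(Cohort)·P(Grade). For instance P(Cohort=C3) = 0.60, P(Grade=F) = 0.20, and 0.60×0.20 = 0.12 matches the joint entry. So Cohort and Grade are independent.

yes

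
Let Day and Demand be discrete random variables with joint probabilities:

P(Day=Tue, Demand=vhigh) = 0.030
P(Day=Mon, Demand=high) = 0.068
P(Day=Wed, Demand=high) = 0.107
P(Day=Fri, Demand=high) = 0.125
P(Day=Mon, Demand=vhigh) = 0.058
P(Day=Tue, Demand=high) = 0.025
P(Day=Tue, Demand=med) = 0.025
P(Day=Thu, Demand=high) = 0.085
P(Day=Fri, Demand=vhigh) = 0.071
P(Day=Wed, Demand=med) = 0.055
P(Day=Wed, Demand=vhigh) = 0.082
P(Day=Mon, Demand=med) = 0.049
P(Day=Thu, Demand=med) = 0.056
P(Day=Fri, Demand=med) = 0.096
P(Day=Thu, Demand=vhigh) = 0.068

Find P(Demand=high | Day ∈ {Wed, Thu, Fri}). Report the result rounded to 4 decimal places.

P(Day=Wed) = 0.055 + 0.107 + 0.082 = 0.244.
P(Day=Thu) = 0.056 + 0.085 + 0.068 = 0.209.
P(Day=Fri) = 0.096 + 0.125 + 0.071 = 0.292.
P(Day ∈ {Wed, Thu, Fri}) = 0.244 + 0.209 + 0.292 = 0.745; P(Demand=high, Day ∈ {Wed, Thu, Fri}) = 0.107 + 0.085 + 0.125 = 0.317.
P(Demand=high | Day ∈ {Wed, Thu, Fri}) = 0.317/0.745 = 0.4255.

0.4255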